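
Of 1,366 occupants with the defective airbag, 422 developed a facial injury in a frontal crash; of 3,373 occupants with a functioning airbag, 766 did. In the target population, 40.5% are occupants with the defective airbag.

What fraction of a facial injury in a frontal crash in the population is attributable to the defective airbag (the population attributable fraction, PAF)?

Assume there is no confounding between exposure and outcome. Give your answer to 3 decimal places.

PAF ≈ 0.127

p₁ = P(outcome | exposed) = 422/1366 = 0.30893
p₀ = P(outcome | unexposed) = 766/3373 = 0.2271
Overall risk P(Y=1) = π·p₁ + (1−π)·p₀ = 0.405×0.30893 + 0.595×0.2271 = 0.26024.
Under exogeneity, PAF = [P(Y=1) − p₀] / P(Y=1).
PAF = (0.26024 − 0.2271) / 0.26024 ≈ 0.1274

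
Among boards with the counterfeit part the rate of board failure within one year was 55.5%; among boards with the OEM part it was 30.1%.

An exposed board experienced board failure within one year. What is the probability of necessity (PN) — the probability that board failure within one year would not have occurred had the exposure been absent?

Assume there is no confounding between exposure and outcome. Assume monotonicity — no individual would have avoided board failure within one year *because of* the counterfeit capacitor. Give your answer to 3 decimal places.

p₁ = 0.555, p₀ = 0.301.
Under exogeneity and monotonicity, PN = (p₁ − p₀) / p₁.
PN = (0.555 − 0.301) / 0.555 = 0.254 / 0.555 ≈ 0.4577

PN ≈ 0.458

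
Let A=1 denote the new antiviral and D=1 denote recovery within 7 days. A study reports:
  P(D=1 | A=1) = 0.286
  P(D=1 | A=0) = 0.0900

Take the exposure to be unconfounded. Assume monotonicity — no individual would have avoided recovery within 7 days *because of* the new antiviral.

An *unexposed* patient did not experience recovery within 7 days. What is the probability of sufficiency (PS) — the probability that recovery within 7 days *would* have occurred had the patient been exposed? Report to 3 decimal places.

Let p₁ = 0.286, p₀ = 0.09.
Under exogeneity and monotonicity, PS = (p₁ − p₀) / (1 − p₀).
PS = (0.286 − 0.09) / (1 − 0.09) = 0.196 / 0.91 ≈ 0.2154

PS ≈ 0.215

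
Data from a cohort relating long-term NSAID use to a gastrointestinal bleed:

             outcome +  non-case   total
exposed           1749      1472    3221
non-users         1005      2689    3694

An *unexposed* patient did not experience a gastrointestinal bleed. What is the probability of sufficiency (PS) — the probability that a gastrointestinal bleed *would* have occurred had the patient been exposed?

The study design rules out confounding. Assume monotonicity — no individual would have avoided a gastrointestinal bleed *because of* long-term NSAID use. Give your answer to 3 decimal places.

PS ≈ 0.372

p₁ = P(outcome | exposed) = 1749/3221 = 0.543
p₀ = P(outcome | unexposed) = 1005/3694 = 0.27206
Under exogeneity and monotonicity, PS = (p₁ − p₀) / (1 − p₀).
PS = (0.543 − 0.27206) / (1 − 0.27206) = 0.27094 / 0.72794 ≈ 0.3722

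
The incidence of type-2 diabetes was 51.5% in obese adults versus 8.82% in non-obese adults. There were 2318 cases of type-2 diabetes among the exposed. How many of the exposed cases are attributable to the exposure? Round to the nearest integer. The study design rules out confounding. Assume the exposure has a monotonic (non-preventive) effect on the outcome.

p₁ = 0.515, p₀ = 0.0882.
PN = (p₁ − p₀)/p₁ = (0.515 − 0.0882) / 0.515 ≈ 0.82874.
Attributable cases ≈ PN × (exposed cases) = 0.82874 × 2318 ≈ 1921.01.

about 1921 cases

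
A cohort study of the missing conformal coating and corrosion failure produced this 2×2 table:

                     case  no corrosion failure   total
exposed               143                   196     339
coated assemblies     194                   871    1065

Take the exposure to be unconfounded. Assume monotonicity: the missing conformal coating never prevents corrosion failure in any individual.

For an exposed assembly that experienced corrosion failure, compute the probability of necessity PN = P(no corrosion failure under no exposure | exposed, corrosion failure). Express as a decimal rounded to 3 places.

PN ≈ 0.568

p₁ = P(outcome | exposed) = 143/339 = 0.42183
p₀ = P(outcome | unexposed) = 194/1065 = 0.18216
Under exogeneity and monotonicity, PN = (p₁ − p₀) / p₁.
PN = (0.42183 − 0.18216) / 0.42183 = 0.23967 / 0.42183 ≈ 0.5682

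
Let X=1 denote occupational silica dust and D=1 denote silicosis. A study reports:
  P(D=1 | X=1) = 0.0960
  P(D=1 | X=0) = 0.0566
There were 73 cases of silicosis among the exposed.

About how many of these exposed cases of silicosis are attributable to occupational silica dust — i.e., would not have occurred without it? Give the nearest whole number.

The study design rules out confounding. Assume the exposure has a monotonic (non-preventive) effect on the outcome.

Let p₁ = 0.096, p₀ = 0.0566.
PN = (p₁ − p₀)/p₁ = (0.096 − 0.0566) / 0.096 ≈ 0.41042.
Attributable cases ≈ PN × (exposed cases) = 0.41042 × 73 ≈ 29.96.

about 30 cases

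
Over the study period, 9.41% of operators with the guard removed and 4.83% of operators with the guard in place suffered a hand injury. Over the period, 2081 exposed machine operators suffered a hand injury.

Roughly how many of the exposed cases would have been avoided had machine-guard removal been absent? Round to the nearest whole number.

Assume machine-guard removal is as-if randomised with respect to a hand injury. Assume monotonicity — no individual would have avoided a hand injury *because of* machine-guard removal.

p₁ = 0.0941, p₀ = 0.0483.
PN = (p₁ − p₀)/p₁ = (0.0941 − 0.0483) / 0.0941 ≈ 0.48672.
Attributable cases ≈ PN × (exposed cases) = 0.48672 × 2081 ≈ 1012.86.

about 1013 cases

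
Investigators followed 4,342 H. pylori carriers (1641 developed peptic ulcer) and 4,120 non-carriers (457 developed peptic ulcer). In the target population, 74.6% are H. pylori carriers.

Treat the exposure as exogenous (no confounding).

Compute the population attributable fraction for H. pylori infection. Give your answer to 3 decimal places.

PAF ≈ 0.642

p₁ = P(outcome | exposed) = 1641/4342 = 0.37794
p₀ = P(outcome | unexposed) = 457/4120 = 0.11092
Overall risk P(Y=1) = π·p₁ + (1−π)·p₀ = 0.746×0.37794 + 0.254×0.11092 = 0.31011.
Under exogeneity, PAF = [P(Y=1) − p₀] / P(Y=1).
PAF = (0.31011 − 0.11092) / 0.31011 ≈ 0.6423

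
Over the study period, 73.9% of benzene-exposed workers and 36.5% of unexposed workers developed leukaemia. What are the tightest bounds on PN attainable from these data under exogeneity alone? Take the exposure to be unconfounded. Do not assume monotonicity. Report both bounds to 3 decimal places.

0.506 ≤ PN ≤ 0.859

p₁ = 0.739, p₀ = 0.365.
Under exogeneity alone the bounds on PN are max{0,(p₁−p₀)/p₁} ≤ PN ≤ min{1,(1−p₀)/p₁}.
  lower = (p₁ − p₀)/p₁ = 0.374 / 0.739 ≈ 0.5061
  upper = min{1, (1 − p₀)/p₁} = 0.635 / 0.739 ≈ 0.8593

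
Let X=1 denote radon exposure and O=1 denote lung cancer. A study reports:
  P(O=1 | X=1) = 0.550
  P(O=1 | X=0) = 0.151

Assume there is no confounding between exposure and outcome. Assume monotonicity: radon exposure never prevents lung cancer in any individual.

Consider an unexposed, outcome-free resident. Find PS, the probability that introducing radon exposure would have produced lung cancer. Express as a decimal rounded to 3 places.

PS ≈ 0.470

Let p₁ = 0.55, p₀ = 0.151.
Under exogeneity and monotonicity, PS = (p₁ − p₀) / (1 − p₀).
PS = (0.55 − 0.151) / (1 − 0.151) = 0.399 / 0.849 ≈ 0.4700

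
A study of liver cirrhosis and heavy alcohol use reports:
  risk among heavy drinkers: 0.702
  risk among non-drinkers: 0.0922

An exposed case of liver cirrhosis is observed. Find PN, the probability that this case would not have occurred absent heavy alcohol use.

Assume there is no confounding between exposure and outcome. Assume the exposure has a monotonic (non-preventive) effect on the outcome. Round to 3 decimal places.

PN ≈ 0.869

Let p₁ = 0.702, p₀ = 0.0922.
Under exogeneity and monotonicity, PN = (p₁ − p₀) / p₁.
PN = (0.702 − 0.0922) / 0.702 = 0.6098 / 0.702 ≈ 0.8687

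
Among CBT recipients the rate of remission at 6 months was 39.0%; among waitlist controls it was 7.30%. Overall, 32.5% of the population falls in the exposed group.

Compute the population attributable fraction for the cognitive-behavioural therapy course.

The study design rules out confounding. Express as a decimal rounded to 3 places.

PAF ≈ 0.585

p₁ = 0.39, p₀ = 0.073.
Overall risk P(Y=1) = π·p₁ + (1−π)·p₀ = 0.325×0.39 + 0.675×0.073 = 0.17602.
Under exogeneity, PAF = [P(Y=1) − p₀] / P(Y=1).
PAF = (0.17602 − 0.073) / 0.17602 ≈ 0.5853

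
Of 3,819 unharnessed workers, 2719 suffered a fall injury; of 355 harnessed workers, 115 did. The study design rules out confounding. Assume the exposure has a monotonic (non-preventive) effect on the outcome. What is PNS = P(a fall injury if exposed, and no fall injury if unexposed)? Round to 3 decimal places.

p₁ = P(outcome | exposed) = 2719/3819 = 0.71197
p₀ = P(outcome | unexposed) = 115/355 = 0.32394
Under exogeneity and monotonicity, PNS = p₁ − p₀.
PNS = 0.71197 − 0.32394 = 0.38802

PNS ≈ 0.388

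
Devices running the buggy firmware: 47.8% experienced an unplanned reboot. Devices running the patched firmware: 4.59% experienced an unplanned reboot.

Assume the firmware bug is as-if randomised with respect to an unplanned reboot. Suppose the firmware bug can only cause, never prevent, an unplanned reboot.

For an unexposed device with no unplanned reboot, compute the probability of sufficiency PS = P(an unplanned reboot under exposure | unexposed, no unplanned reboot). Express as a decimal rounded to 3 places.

p₁ = 0.478, p₀ = 0.0459.
Under exogeneity and monotonicity, PS = (p₁ − p₀) / (1 − p₀).
PS = (0.478 − 0.0459) / (1 − 0.0459) = 0.4321 / 0.9541 ≈ 0.4529

PS ≈ 0.453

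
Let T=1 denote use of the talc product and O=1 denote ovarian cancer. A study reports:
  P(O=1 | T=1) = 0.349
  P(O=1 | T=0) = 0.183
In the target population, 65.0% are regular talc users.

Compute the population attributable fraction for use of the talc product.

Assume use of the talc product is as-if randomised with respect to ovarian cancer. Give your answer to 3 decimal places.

Let p₁ = 0.349, p₀ = 0.183.
Overall risk P(Y=1) = π·p₁ + (1−π)·p₀ = 0.65×0.349 + 0.35×0.183 = 0.2909.
Under exogeneity, PAF = [P(Y=1) − p₀] / P(Y=1).
PAF = (0.2909 − 0.183) / 0.2909 ≈ 0.3709

PAF ≈ 0.371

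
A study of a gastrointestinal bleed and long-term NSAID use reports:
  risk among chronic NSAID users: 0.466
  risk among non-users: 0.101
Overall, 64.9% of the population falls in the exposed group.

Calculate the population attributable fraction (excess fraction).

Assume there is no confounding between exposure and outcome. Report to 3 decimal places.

PAF ≈ 0.701

Let p₁ = 0.466, p₀ = 0.101.
Overall risk P(Y=1) = π·p₁ + (1−π)·p₀ = 0.649×0.466 + 0.351×0.101 = 0.33789.
Under exogeneity, PAF = [P(Y=1) − p₀] / P(Y=1).
PAF = (0.33789 − 0.101) / 0.33789 ≈ 0.7011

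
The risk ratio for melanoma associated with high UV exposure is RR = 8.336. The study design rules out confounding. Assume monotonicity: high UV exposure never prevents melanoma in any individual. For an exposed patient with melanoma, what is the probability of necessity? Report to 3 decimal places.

PN ≈ 0.880

Under exogeneity and monotonicity, PN = (RR − 1) / RR = 1 − 1/RR.
PN = (8.336 − 1) / 8.336 = 7.336 / 8.336 ≈ 0.8800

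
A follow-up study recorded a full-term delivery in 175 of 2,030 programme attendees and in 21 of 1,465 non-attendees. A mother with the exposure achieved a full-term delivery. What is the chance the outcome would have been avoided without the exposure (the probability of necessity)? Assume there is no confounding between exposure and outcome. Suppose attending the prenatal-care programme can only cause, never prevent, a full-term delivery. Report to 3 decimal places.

PN ≈ 0.834

p₁ = P(outcome | exposed) = 175/2030 = 0.086207
p₀ = P(outcome | unexposed) = 21/1465 = 0.014334
Under exogeneity and monotonicity, PN = (p₁ − p₀) / p₁.
PN = (0.086207 − 0.014334) / 0.086207 = 0.071872 / 0.086207 ≈ 0.8337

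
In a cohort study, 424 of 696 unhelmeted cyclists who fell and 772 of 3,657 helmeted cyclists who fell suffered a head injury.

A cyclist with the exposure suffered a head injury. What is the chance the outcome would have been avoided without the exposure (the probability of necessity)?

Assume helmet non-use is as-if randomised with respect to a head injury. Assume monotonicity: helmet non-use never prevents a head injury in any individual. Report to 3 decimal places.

PN ≈ 0.653

p₁ = P(outcome | exposed) = 424/696 = 0.6092
p₀ = P(outcome | unexposed) = 772/3657 = 0.2111
Under exogeneity and monotonicity, PN = (p₁ − p₀) / p₁.
PN = (0.6092 − 0.2111) / 0.6092 = 0.39809 / 0.6092 ≈ 0.6535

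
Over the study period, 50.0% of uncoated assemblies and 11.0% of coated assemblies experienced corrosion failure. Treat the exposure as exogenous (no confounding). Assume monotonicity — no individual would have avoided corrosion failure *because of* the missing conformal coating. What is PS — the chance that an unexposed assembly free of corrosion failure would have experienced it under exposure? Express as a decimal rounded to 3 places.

p₁ = 0.5, p₀ = 0.11.
Under exogeneity and monotonicity, PS = (p₁ − p₀) / (1 − p₀).
PS = (0.5 − 0.11) / (1 − 0.11) = 0.39 / 0.89 ≈ 0.4382

PS ≈ 0.438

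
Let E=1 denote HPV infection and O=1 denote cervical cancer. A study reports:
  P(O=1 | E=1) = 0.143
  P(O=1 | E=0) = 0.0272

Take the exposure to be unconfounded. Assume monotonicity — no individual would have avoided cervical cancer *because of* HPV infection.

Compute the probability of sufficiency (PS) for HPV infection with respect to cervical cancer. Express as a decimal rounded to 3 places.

PS ≈ 0.119

Let p₁ = 0.143, p₀ = 0.0272.
Under exogeneity and monotonicity, PS = (p₁ − p₀) / (1 − p₀).
PS = (0.143 − 0.0272) / (1 − 0.0272) = 0.1158 / 0.9728 ≈ 0.1190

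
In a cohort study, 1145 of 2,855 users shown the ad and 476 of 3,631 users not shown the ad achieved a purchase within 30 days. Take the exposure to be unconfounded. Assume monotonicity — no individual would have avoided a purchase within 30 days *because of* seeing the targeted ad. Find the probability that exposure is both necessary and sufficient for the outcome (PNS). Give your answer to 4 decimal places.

p₁ = P(outcome | exposed) = 1145/2855 = 0.40105
p₀ = P(outcome | unexposed) = 476/3631 = 0.13109
Under exogeneity and monotonicity, PNS = p₁ − p₀.
PNS = 0.40105 − 0.13109 = 0.26996

PNS ≈ 0.2700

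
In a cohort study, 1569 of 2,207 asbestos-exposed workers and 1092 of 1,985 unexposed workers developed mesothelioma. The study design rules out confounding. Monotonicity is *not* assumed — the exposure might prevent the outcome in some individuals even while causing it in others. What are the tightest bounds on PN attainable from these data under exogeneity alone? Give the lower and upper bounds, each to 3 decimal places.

p₁ = P(outcome | exposed) = 1569/2207 = 0.71092
p₀ = P(outcome | unexposed) = 1092/1985 = 0.55013
Under exogeneity alone the bounds on PN are max{0,(p₁−p₀)/p₁} ≤ PN ≤ min{1,(1−p₀)/p₁}.
  lower = (p₁ − p₀)/p₁ = 0.16079 / 0.71092 ≈ 0.2262
  upper = min{1, (1 − p₀)/p₁} = 0.44987 / 0.71092 ≈ 0.6328

0.226 ≤ PN ≤ 0.633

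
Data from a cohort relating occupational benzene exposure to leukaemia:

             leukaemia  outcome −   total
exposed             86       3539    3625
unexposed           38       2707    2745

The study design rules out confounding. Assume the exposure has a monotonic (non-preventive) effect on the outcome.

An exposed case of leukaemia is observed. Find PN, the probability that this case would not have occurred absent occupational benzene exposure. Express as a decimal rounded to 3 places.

PN ≈ 0.416

p₁ = P(outcome | exposed) = 86/3625 = 0.023724
p₀ = P(outcome | unexposed) = 38/2745 = 0.013843
Under exogeneity and monotonicity, PN = (p₁ − p₀)/p₁.
PN = (0.023724 − 0.013843) / 0.023724 ≈ 0.4165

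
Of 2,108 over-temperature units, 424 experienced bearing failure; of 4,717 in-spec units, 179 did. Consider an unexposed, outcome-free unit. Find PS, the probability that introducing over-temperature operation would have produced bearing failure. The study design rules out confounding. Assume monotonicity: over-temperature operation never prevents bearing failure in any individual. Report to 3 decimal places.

p₁ = P(outcome | exposed) = 424/2108 = 0.20114
p₀ = P(outcome | unexposed) = 179/4717 = 0.037948
Under exogeneity and monotonicity, PS = (p₁ − p₀) / (1 − p₀).
PS = (0.20114 − 0.037948) / (1 − 0.037948) = 0.16319 / 0.96205 ≈ 0.1696

PS ≈ 0.170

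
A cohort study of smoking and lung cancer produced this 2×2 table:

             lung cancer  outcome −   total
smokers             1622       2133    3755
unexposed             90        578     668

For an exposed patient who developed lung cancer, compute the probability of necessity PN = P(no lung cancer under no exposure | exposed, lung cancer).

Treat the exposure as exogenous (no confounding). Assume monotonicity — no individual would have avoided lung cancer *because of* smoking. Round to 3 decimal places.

p₁ = P(outcome | exposed) = 1622/3755 = 0.43196
p₀ = P(outcome | unexposed) = 90/668 = 0.13473
Under exogeneity and monotonicity, PN = (p₁ − p₀) / p₁.
PN = (0.43196 − 0.13473) / 0.43196 = 0.29723 / 0.43196 ≈ 0.6881

PN ≈ 0.688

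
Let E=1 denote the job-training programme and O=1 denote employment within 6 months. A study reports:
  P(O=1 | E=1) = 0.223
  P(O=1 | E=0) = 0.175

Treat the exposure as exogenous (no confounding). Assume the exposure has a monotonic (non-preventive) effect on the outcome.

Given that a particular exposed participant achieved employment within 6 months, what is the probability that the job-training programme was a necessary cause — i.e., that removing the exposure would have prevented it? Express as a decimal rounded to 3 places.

Let p₁ = 0.223, p₀ = 0.175.
Under exogeneity and monotonicity, PN = (p₁ − p₀) / p₁.
PN = (0.223 − 0.175) / 0.223 = 0.048 / 0.223 ≈ 0.2152

PN ≈ 0.215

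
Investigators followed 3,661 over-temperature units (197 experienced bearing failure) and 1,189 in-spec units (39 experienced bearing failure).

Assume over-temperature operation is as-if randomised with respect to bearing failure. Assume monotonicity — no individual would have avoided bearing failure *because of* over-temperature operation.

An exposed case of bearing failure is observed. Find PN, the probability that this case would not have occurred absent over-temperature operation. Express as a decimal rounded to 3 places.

p₁ = P(outcome | exposed) = 197/3661 = 0.05381
p₀ = P(outcome | unexposed) = 39/1189 = 0.032801
Under exogeneity and monotonicity, PN = (p₁ − p₀) / p₁.
PN = (0.05381 − 0.032801) / 0.05381 = 0.02101 / 0.05381 ≈ 0.3904

PN ≈ 0.390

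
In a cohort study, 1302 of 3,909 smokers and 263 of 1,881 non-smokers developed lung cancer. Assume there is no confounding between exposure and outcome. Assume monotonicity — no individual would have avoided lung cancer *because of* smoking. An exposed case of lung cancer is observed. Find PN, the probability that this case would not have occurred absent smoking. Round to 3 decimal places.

PN ≈ 0.580

p₁ = P(outcome | exposed) = 1302/3909 = 0.33308
p₀ = P(outcome | unexposed) = 263/1881 = 0.13982
Under exogeneity and monotonicity, PN = (p₁ − p₀) / p₁.
PN = (0.33308 − 0.13982) / 0.33308 = 0.19326 / 0.33308 ≈ 0.5802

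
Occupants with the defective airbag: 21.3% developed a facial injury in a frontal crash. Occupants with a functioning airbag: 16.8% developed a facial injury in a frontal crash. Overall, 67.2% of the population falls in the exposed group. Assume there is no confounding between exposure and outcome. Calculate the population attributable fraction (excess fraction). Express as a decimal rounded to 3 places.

p₁ = 0.213, p₀ = 0.168.
Overall risk P(Y=1) = π·p₁ + (1−π)·p₀ = 0.672×0.213 + 0.328×0.168 = 0.19824.
Under exogeneity, PAF = [P(Y=1) − p₀] / P(Y=1).
PAF = (0.19824 − 0.168) / 0.19824 ≈ 0.1525

PAF ≈ 0.153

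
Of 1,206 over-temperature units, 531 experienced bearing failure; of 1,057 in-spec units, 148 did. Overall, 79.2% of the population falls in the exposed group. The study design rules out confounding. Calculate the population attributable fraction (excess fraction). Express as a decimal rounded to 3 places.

PAF ≈ 0.629

p₁ = P(outcome | exposed) = 531/1206 = 0.4403
p₀ = P(outcome | unexposed) = 148/1057 = 0.14002
Overall risk P(Y=1) = π·p₁ + (1−π)·p₀ = 0.792×0.4403 + 0.208×0.14002 = 0.37784.
Under exogeneity, PAF = [P(Y=1) − p₀] / P(Y=1).
PAF = (0.37784 − 0.14002) / 0.37784 ≈ 0.6294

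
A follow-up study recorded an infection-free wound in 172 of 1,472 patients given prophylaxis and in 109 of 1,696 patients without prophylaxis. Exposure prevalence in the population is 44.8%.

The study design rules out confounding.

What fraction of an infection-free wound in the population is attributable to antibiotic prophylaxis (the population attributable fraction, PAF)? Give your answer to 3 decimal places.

PAF ≈ 0.268

p₁ = P(outcome | exposed) = 172/1472 = 0.11685
p₀ = P(outcome | unexposed) = 109/1696 = 0.064269
Overall risk P(Y=1) = π·p₁ + (1−π)·p₀ = 0.448×0.11685 + 0.552×0.064269 = 0.087824.
Under exogeneity, PAF = [P(Y=1) − p₀] / P(Y=1).
PAF = (0.087824 − 0.064269) / 0.087824 ≈ 0.2682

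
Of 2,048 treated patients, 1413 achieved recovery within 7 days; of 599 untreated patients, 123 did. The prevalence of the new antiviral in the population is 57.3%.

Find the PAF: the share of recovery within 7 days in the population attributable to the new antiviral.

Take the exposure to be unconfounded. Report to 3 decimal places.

p₁ = P(outcome | exposed) = 1413/2048 = 0.68994
p₀ = P(outcome | unexposed) = 123/599 = 0.20534
Overall risk P(Y=1) = π·p₁ + (1−π)·p₀ = 0.573×0.68994 + 0.427×0.20534 = 0.48302.
Under exogeneity, PAF = [P(Y=1) − p₀] / P(Y=1).
PAF = (0.48302 − 0.20534) / 0.48302 ≈ 0.5749

PAF ≈ 0.575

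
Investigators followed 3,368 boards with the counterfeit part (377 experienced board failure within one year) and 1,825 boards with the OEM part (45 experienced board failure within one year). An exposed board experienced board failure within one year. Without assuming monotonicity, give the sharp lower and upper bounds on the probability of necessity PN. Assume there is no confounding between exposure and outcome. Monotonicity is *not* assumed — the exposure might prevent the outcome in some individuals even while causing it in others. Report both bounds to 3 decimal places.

0.780 ≤ PN ≤ 1.000

p₁ = P(outcome | exposed) = 377/3368 = 0.11194
p₀ = P(outcome | unexposed) = 45/1825 = 0.024658
Under exogeneity alone the bounds on PN are max{0,(p₁−p₀)/p₁} ≤ PN ≤ min{1,(1−p₀)/p₁}.
  lower = (p₁ − p₀)/p₁ = 0.087278 / 0.11194 ≈ 0.7797
  upper = min{1, (1 − p₀)/p₁} = 0.97534 / 0.11194 ≈ 8.7134 → capped at 1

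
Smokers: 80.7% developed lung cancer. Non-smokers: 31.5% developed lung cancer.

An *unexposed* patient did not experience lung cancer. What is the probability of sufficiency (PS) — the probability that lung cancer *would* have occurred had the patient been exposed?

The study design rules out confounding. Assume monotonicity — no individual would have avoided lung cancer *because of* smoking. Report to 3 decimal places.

PS ≈ 0.718

p₁ = 0.807, p₀ = 0.315.
Under exogeneity and monotonicity, PS = (p₁ − p₀) / (1 − p₀).
PS = (0.807 − 0.315) / (1 − 0.315) = 0.492 / 0.685 ≈ 0.7182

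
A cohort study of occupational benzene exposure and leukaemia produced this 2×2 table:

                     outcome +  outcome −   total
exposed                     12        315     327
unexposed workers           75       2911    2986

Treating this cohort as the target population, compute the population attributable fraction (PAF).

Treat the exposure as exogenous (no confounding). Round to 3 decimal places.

PAF ≈ 0.044

p₁ = P(outcome | exposed) = 12/327 = 0.036697
p₀ = P(outcome | unexposed) = 75/2986 = 0.025117
Exposure prevalence π = 327/3313 = 0.098702; overall risk P(Y=1) = 0.02626.
Under exogeneity, PAF = [P(Y=1) − p₀]/P(Y=1).
PAF = (0.02626 − 0.025117) / 0.02626 ≈ 0.0435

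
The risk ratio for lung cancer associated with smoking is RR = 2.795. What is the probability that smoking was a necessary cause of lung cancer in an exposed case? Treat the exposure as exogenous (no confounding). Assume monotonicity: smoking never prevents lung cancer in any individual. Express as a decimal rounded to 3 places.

Under exogeneity and monotonicity, PN = (RR − 1) / RR = 1 − 1/RR.
PN = (2.795 − 1) / 2.795 = 1.795 / 2.795 ≈ 0.6422

PN ≈ 0.642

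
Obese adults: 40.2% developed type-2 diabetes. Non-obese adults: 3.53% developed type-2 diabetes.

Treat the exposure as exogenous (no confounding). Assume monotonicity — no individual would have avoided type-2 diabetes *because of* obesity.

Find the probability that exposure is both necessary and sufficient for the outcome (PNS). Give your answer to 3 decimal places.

p₁ = 0.402, p₀ = 0.0353.
Under exogeneity and monotonicity, PNS = p₁ − p₀.
PNS = 0.402 − 0.0353 = 0.3667

PNS ≈ 0.367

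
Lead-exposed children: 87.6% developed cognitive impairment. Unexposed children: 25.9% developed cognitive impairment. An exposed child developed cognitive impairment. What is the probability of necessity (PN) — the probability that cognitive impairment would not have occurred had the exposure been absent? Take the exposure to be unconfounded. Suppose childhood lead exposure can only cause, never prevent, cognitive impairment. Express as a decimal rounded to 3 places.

PN ≈ 0.704

p₁ = 0.876, p₀ = 0.259.
Under exogeneity and monotonicity, PN = (p₁ − p₀) / p₁.
PN = (0.876 − 0.259) / 0.876 = 0.617 / 0.876 ≈ 0.7043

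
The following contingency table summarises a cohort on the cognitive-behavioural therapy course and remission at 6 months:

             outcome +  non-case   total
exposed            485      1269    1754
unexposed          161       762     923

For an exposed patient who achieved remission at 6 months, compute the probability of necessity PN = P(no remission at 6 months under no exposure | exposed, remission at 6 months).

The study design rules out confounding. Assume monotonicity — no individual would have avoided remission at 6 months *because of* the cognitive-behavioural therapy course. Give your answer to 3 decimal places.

p₁ = P(outcome | exposed) = 485/1754 = 0.27651
p₀ = P(outcome | unexposed) = 161/923 = 0.17443
Under exogeneity and monotonicity, PN = (p₁ − p₀)/p₁.
PN = (0.27651 − 0.17443) / 0.27651 ≈ 0.3692

PN ≈ 0.369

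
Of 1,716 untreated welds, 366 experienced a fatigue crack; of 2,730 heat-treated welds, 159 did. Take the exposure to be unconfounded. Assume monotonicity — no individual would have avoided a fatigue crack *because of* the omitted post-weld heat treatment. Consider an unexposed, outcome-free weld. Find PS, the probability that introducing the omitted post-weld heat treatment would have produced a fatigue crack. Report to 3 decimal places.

p₁ = P(outcome | exposed) = 366/1716 = 0.21329
p₀ = P(outcome | unexposed) = 159/2730 = 0.058242
Under exogeneity and monotonicity, PS = (p₁ − p₀) / (1 − p₀).
PS = (0.21329 − 0.058242) / (1 − 0.058242) = 0.15504 / 0.94176 ≈ 0.1646

PS ≈ 0.165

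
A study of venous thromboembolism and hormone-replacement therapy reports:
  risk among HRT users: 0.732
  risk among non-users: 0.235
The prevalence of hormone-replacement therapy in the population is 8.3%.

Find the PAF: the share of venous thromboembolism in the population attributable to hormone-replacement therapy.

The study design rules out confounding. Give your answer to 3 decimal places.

PAF ≈ 0.149

Let p₁ = 0.732, p₀ = 0.235.
Overall risk P(Y=1) = π·p₁ + (1−π)·p₀ = 0.083×0.732 + 0.917×0.235 = 0.27625.
Under exogeneity, PAF = [P(Y=1) − p₀] / P(Y=1).
PAF = (0.27625 − 0.235) / 0.27625 ≈ 0.1493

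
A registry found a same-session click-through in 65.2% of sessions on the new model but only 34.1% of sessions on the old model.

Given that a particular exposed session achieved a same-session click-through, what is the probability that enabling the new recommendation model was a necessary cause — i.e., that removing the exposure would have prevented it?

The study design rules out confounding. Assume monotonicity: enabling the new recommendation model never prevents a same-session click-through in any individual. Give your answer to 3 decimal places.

p₁ = 0.652, p₀ = 0.341.
Under exogeneity and monotonicity, PN = (p₁ − p₀) / p₁.
PN = (0.652 − 0.341) / 0.652 = 0.311 / 0.652 ≈ 0.4770

PN ≈ 0.477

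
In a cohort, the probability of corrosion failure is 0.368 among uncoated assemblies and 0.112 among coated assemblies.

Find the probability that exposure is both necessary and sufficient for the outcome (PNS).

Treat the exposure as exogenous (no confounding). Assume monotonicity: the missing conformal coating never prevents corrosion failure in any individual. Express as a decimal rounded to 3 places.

PNS ≈ 0.256

Let p₁ = 0.368, p₀ = 0.112.
Under exogeneity and monotonicity, PNS = p₁ − p₀.
PNS = 0.368 − 0.112 = 0.256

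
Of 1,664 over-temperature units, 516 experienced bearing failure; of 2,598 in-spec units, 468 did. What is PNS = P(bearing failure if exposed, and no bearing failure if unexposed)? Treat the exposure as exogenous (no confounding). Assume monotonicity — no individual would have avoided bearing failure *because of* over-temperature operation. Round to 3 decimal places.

p₁ = P(outcome | exposed) = 516/1664 = 0.3101
p₀ = P(outcome | unexposed) = 468/2598 = 0.18014
Under exogeneity and monotonicity, PNS = p₁ − p₀.
PNS = 0.3101 − 0.18014 = 0.12996

PNS ≈ 0.130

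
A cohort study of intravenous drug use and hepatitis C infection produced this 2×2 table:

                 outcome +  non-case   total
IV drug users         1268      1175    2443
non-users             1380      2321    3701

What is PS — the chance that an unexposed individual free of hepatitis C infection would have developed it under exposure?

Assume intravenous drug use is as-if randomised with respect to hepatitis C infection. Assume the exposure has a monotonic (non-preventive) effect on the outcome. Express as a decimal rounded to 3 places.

p₁ = P(outcome | exposed) = 1268/2443 = 0.51903
p₀ = P(outcome | unexposed) = 1380/3701 = 0.37287
Under exogeneity and monotonicity, PS = (p₁ − p₀) / (1 − p₀).
PS = (0.51903 − 0.37287) / (1 − 0.37287) = 0.14616 / 0.62713 ≈ 0.2331

PS ≈ 0.233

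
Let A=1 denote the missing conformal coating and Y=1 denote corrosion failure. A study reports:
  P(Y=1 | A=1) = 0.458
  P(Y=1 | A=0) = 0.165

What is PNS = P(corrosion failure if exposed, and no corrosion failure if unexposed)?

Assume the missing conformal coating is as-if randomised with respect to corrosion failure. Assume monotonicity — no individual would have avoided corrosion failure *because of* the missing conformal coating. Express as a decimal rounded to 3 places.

PNS ≈ 0.293

Let p₁ = 0.458, p₀ = 0.165.
Under exogeneity and monotonicity, PNS = p₁ − p₀.
PNS = 0.458 − 0.165 = 0.293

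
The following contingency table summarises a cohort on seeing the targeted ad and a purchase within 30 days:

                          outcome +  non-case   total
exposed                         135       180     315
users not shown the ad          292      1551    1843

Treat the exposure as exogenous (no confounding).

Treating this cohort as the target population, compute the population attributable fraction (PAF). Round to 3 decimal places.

p₁ = P(outcome | exposed) = 135/315 = 0.42857
p₀ = P(outcome | unexposed) = 292/1843 = 0.15844
Exposure prevalence π = 315/2158 = 0.14597; overall risk P(Y=1) = 0.19787.
Under exogeneity, PAF = [P(Y=1) − p₀]/P(Y=1).
PAF = (0.19787 − 0.15844) / 0.19787 ≈ 0.1993

PAF ≈ 0.199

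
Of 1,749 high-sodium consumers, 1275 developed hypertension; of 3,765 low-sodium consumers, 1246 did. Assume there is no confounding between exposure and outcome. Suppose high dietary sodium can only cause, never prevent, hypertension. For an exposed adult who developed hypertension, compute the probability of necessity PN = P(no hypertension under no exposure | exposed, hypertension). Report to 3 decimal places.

p₁ = P(outcome | exposed) = 1275/1749 = 0.72899
p₀ = P(outcome | unexposed) = 1246/3765 = 0.33094
Under exogeneity and monotonicity, PN = (p₁ − p₀) / p₁.
PN = (0.72899 − 0.33094) / 0.72899 = 0.39805 / 0.72899 ≈ 0.5460

PN ≈ 0.546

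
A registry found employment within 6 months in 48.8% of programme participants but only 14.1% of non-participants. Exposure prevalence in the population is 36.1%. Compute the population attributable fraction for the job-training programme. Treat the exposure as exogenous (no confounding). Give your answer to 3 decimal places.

PAF ≈ 0.470

p₁ = 0.488, p₀ = 0.141.
Overall risk P(Y=1) = π·p₁ + (1−π)·p₀ = 0.361×0.488 + 0.639×0.141 = 0.26627.
Under exogeneity, PAF = [P(Y=1) − p₀] / P(Y=1).
PAF = (0.26627 − 0.141) / 0.26627 ≈ 0.4705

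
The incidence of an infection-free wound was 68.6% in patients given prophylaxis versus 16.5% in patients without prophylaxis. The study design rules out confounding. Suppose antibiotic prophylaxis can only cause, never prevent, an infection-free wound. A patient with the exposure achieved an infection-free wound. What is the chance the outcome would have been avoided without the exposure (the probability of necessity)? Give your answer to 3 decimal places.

PN ≈ 0.759

p₁ = 0.686, p₀ = 0.165.
Under exogeneity and monotonicity, PN = (p₁ − p₀) / p₁.
PN = (0.686 − 0.165) / 0.686 = 0.521 / 0.686 ≈ 0.7595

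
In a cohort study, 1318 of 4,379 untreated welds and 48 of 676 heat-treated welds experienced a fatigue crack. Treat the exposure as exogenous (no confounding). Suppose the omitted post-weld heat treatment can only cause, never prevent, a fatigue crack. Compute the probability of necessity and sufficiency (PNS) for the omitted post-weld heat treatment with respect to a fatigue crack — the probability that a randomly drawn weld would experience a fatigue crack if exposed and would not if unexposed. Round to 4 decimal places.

p₁ = P(outcome | exposed) = 1318/4379 = 0.30098
p₀ = P(outcome | unexposed) = 48/676 = 0.071006
Under exogeneity and monotonicity, PNS = p₁ − p₀.
PNS = 0.30098 − 0.071006 = 0.22998

PNS ≈ 0.2300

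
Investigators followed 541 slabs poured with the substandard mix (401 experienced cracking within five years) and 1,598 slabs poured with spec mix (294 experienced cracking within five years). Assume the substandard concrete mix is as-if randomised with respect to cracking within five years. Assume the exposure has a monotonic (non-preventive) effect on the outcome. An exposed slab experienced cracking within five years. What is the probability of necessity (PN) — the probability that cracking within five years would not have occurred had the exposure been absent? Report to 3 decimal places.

PN ≈ 0.752

p₁ = P(outcome | exposed) = 401/541 = 0.74122
p₀ = P(outcome | unexposed) = 294/1598 = 0.18398
Under exogeneity and monotonicity, PN = (p₁ − p₀) / p₁.
PN = (0.74122 − 0.18398) / 0.74122 = 0.55724 / 0.74122 ≈ 0.7518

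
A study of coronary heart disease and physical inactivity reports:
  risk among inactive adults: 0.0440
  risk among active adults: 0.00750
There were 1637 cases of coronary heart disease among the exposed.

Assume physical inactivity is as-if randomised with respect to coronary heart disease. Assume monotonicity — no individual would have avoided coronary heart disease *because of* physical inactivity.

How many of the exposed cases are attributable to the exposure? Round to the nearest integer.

Let p₁ = 0.044, p₀ = 0.0075.
PN = (p₁ − p₀)/p₁ = (0.044 − 0.0075) / 0.044 ≈ 0.82955.
Attributable cases ≈ PN × (exposed cases) = 0.82955 × 1637 ≈ 1357.97.

about 1358 cases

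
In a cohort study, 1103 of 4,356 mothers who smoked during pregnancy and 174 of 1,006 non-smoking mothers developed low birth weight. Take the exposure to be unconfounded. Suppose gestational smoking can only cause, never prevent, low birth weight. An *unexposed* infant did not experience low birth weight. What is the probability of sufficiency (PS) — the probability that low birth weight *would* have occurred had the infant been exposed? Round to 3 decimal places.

PS ≈ 0.097

p₁ = P(outcome | exposed) = 1103/4356 = 0.25321
p₀ = P(outcome | unexposed) = 174/1006 = 0.17296
Under exogeneity and monotonicity, PS = (p₁ − p₀) / (1 − p₀).
PS = (0.25321 − 0.17296) / (1 − 0.17296) = 0.080252 / 0.82704 ≈ 0.0970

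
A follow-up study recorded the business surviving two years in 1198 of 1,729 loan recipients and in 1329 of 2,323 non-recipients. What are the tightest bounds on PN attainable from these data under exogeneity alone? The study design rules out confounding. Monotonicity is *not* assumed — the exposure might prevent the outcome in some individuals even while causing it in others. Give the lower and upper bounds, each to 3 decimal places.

p₁ = P(outcome | exposed) = 1198/1729 = 0.69289
p₀ = P(outcome | unexposed) = 1329/2323 = 0.57211
Under exogeneity alone the bounds on PN are max{0,(p₁−p₀)/p₁} ≤ PN ≤ min{1,(1−p₀)/p₁}.
  lower = (p₁ − p₀)/p₁ = 0.12078 / 0.69289 ≈ 0.1743
  upper = min{1, (1 − p₀)/p₁} = 0.42789 / 0.69289 ≈ 0.6176

0.174 ≤ PN ≤ 0.618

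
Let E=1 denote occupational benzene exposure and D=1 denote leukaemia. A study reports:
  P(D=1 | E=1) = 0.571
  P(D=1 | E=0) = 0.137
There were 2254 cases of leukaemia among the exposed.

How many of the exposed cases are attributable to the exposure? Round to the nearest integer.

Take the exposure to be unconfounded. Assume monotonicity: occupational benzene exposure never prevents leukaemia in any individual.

about 1713 cases

Let p₁ = 0.571, p₀ = 0.137.
PN = (p₁ − p₀)/p₁ = (0.571 − 0.137) / 0.571 ≈ 0.76007.
Attributable cases ≈ PN × (exposed cases) = 0.76007 × 2254 ≈ 1713.20.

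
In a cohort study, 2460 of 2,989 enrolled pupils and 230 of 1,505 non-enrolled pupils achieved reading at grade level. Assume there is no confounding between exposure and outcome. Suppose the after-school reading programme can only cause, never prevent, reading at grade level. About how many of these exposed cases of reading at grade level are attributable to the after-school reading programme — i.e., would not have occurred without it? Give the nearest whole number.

about 2003 cases

p₁ = P(outcome | exposed) = 2460/2989 = 0.82302
p₀ = P(outcome | unexposed) = 230/1505 = 0.15282
PN = (p₁ − p₀)/p₁ = (0.82302 − 0.15282) / 0.82302 ≈ 0.81431.
Attributable cases ≈ PN × (exposed cases) = 0.81431 × 2460 ≈ 2003.21.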